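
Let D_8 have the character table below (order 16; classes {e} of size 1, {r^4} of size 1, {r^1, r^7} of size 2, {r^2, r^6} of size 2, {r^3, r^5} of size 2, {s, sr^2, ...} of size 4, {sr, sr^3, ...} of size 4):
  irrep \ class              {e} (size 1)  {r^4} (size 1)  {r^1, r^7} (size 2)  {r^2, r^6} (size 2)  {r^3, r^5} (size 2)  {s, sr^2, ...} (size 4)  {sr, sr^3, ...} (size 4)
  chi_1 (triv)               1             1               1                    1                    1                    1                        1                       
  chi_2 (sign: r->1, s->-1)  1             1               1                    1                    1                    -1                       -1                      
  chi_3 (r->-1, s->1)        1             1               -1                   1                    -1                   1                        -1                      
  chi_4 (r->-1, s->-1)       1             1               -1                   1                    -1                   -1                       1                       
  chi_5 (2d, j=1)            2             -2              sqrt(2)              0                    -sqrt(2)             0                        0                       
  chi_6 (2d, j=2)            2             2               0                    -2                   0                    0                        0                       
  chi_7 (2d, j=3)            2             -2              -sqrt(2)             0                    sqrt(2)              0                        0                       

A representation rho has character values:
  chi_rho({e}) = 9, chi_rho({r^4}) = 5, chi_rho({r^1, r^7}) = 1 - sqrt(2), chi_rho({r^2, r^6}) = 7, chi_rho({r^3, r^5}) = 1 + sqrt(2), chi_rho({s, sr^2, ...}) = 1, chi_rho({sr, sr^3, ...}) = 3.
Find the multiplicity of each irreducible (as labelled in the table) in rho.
Multiplicities: chi_1: 3, chi_2: 1, chi_3: 1, chi_4: 2, chi_5: 0, chi_6: 0, chi_7: 1.

Proof sketch: Use <chi_rho, chi> = (1/|G|) sum_C |C| * chi_rho(C) * conj(chi(C)) with |G| = 16 for each irreducible chi in the table:
  <chi_rho, chi_1> = (1/16)[1*(9)*conj(1) + 1*(5)*conj(1) + 2*(1 - sqrt(2))*conj(1) + 2*(7)*conj(1) + 2*(1 + sqrt(2))*conj(1) + 4*(1)*conj(1) + 4*(3)*conj(1)]
      = (1/16)[(9) + (5) + (2 - 2*sqrt(2)) + (14) + (2 + 2*sqrt(2)) + (4) + (12)] = 48/16 = 3
  <chi_rho, chi_2> = (1/16)[1*(9)*conj(1) + 1*(5)*conj(1) + 2*(1 - sqrt(2))*conj(1) + 2*(7)*conj(1) + 2*(1 + sqrt(2))*conj(1) + 4*(1)*conj(-1) + 4*(3)*conj(-1)]
      = (1/16)[(9) + (5) + (2 - 2*sqrt(2)) + (14) + (2 + 2*sqrt(2)) + (-4) + (-12)] = 16/16 = 1
  <chi_rho, chi_3> = (1/16)[1*(9)*conj(1) + 1*(5)*conj(1) + 2*(1 - sqrt(2))*conj(-1) + 2*(7)*conj(1) + 2*(1 + sqrt(2))*conj(-1) + 4*(1)*conj(1) + 4*(3)*conj(-1)]
      = (1/16)[(9) + (5) + (-2 + 2*sqrt(2)) + (14) + (-2*sqrt(2) - 2) + (4) + (-12)] = 16/16 = 1
  <chi_rho, chi_4> = (1/16)[1*(9)*conj(1) + 1*(5)*conj(1) + 2*(1 - sqrt(2))*conj(-1) + 2*(7)*conj(1) + 2*(1 + sqrt(2))*conj(-1) + 4*(1)*conj(-1) + 4*(3)*conj(1)]
      = (1/16)[(9) + (5) + (-2 + 2*sqrt(2)) + (14) + (-2*sqrt(2) - 2) + (-4) + (12)] = 32/16 = 2
  <chi_rho, chi_5> = (1/16)[1*(9)*conj(2) + 1*(5)*conj(-2) + 2*(1 - sqrt(2))*conj(sqrt(2)) + 2*(7)*conj(0) + 2*(1 + sqrt(2))*conj(-sqrt(2)) + 4*(1)*conj(0) + 4*(3)*conj(0)]
      = (1/16)[(18) + (-10) + (-4 + 2*sqrt(2)) + (0) + (-4 - 2*sqrt(2)) + (0) + (0)] = 0/16 = 0
  <chi_rho, chi_6> = (1/16)[1*(9)*conj(2) + 1*(5)*conj(2) + 2*(1 - sqrt(2))*conj(0) + 2*(7)*conj(-2) + 2*(1 + sqrt(2))*conj(0) + 4*(1)*conj(0) + 4*(3)*conj(0)]
      = (1/16)[(18) + (10) + (0) + (-28) + (0) + (0) + (0)] = 0/16 = 0
  <chi_rho, chi_7> = (1/16)[1*(9)*conj(2) + 1*(5)*conj(-2) + 2*(1 - sqrt(2))*conj(-sqrt(2)) + 2*(7)*conj(0) + 2*(1 + sqrt(2))*conj(sqrt(2)) + 4*(1)*conj(0) + 4*(3)*conj(0)]
      = (1/16)[(18) + (-10) + (4 - 2*sqrt(2)) + (0) + (2*sqrt(2) + 4) + (0) + (0)] = 16/16 = 1
Dimension check: dim(rho) = sum (mult * dim) = 3*1 + 1*1 + 1*1 + 2*1 + 0*2 + 0*2 + 1*2 = 9 = chi_rho(e) = 9.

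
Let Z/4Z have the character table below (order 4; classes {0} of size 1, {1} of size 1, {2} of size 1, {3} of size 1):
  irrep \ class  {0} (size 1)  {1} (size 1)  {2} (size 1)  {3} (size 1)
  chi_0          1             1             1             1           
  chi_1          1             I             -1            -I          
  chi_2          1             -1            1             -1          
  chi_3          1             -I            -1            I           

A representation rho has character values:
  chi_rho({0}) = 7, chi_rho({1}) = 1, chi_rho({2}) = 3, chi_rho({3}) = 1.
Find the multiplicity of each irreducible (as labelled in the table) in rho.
Multiplicities: chi_0: 3, chi_1: 1, chi_2: 2, chi_3: 1.

Why: Use <chi_rho, chi> = (1/|G|) sum_C |C| * chi_rho(C) * conj(chi(C)) with |G| = 4 for each irreducible chi in the table:
  <chi_rho, chi_0> = (1/4)[1*(7)*conj(1) + 1*(1)*conj(1) + 1*(3)*conj(1) + 1*(1)*conj(1)]
      = (1/4)[(7) + (1) + (3) + (1)] = 12/4 = 3
  <chi_rho, chi_1> = (1/4)[1*(7)*conj(1) + 1*(1)*conj(I) + 1*(3)*conj(-1) + 1*(1)*conj(-I)]
      = (1/4)[(7) + (-I) + (-3) + (I)] = 4/4 = 1
  <chi_rho, chi_2> = (1/4)[1*(7)*conj(1) + 1*(1)*conj(-1) + 1*(3)*conj(1) + 1*(1)*conj(-1)]
      = (1/4)[(7) + (-1) + (3) + (-1)] = 8/4 = 2
  <chi_rho, chi_3> = (1/4)[1*(7)*conj(1) + 1*(1)*conj(-I) + 1*(3)*conj(-1) + 1*(1)*conj(I)]
      = (1/4)[(7) + (I) + (-3) + (-I)] = 4/4 = 1
(Exp terms are combined using exp(i*s)*conj(exp(i*t)) = exp(i*(s-t)), and sums of them are collapsed using the identity that for every m > 1 the m distinct m-th roots of unity sum to 0, e.g. 1 + exp(2*I*pi/3) + exp(-2*I*pi/3) = 0.)
Dimension check: dim(rho) = sum (mult * dim) = 3*1 + 1*1 + 2*1 + 1*1 = 7 = chi_rho(e) = 7.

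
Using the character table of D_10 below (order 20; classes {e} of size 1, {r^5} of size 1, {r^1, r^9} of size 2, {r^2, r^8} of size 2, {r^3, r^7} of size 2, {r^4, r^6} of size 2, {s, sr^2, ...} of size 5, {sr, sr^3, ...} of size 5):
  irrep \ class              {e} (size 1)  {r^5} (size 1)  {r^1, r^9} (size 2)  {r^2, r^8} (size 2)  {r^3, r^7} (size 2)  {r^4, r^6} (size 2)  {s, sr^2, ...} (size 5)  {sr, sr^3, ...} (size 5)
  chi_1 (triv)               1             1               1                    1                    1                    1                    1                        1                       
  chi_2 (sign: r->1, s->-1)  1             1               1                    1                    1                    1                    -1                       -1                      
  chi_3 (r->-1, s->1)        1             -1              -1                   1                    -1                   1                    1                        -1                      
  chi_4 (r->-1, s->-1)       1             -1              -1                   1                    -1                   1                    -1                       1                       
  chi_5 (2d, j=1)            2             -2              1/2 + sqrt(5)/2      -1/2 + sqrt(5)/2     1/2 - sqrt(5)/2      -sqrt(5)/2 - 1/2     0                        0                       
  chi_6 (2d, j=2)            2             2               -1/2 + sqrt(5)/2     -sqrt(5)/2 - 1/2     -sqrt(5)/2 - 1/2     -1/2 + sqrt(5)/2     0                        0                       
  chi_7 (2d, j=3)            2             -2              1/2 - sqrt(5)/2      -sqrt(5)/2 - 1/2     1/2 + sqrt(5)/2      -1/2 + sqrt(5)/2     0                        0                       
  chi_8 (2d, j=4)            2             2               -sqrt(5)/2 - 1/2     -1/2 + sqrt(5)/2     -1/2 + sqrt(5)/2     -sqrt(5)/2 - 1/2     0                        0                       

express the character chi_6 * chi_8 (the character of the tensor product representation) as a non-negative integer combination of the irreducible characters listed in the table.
chi_6 tensor chi_8 = chi_6 + chi_8 (all other irreducibles have multiplicity 0).

Proof sketch: The character of a tensor product is the pointwise product (chi_6 * chi_8)(C) = chi_6(C) * chi_8(C):
  {e}: (2)*(2), {r^5}: (2)*(2), {r^1, r^9}: (-1/2 + sqrt(5)/2)*(-sqrt(5)/2 - 1/2), {r^2, r^8}: (-sqrt(5)/2 - 1/2)*(-1/2 + sqrt(5)/2), {r^3, r^7}: (-sqrt(5)/2 - 1/2)*(-1/2 + sqrt(5)/2), {r^4, r^6}: (-1/2 + sqrt(5)/2)*(-sqrt(5)/2 - 1/2), {s, sr^2, ...}: (0)*(0), {sr, sr^3, ...}: (0)*(0)
so (chi_6 * chi_8) takes values
  {e} -> 4, {r^5} -> 4, {r^1, r^9} -> -1, {r^2, r^8} -> -1, {r^3, r^7} -> -1, {r^4, r^6} -> -1, {s, sr^2, ...} -> 0, {sr, sr^3, ...} -> 0.
Now take the inner product of this character with each irreducible chi from the table, <chi_6*chi_8, chi> = (1/20) sum_C |C| (chi_6*chi_8)(C) conj(chi(C)):
  <chi_6*chi_8, chi_1> = (1/20)[1*(4)*conj(1) + 1*(4)*conj(1) + 2*(-1)*conj(1) + 2*(-1)*conj(1) + 2*(-1)*conj(1) + 2*(-1)*conj(1) + 5*(0)*conj(1) + 5*(0)*conj(1)]
      = (1/20)[(4) + (4) + (-2) + (-2) + (-2) + (-2) + (0) + (0)] = 0/20 = 0
  <chi_6*chi_8, chi_2> = (1/20)[1*(4)*conj(1) + 1*(4)*conj(1) + 2*(-1)*conj(1) + 2*(-1)*conj(1) + 2*(-1)*conj(1) + 2*(-1)*conj(1) + 5*(0)*conj(-1) + 5*(0)*conj(-1)]
      = (1/20)[(4) + (4) + (-2) + (-2) + (-2) + (-2) + (0) + (0)] = 0/20 = 0
  <chi_6*chi_8, chi_3> = (1/20)[1*(4)*conj(1) + 1*(4)*conj(-1) + 2*(-1)*conj(-1) + 2*(-1)*conj(1) + 2*(-1)*conj(-1) + 2*(-1)*conj(1) + 5*(0)*conj(1) + 5*(0)*conj(-1)]
      = (1/20)[(4) + (-4) + (2) + (-2) + (2) + (-2) + (0) + (0)] = 0/20 = 0
  <chi_6*chi_8, chi_4> = (1/20)[1*(4)*conj(1) + 1*(4)*conj(-1) + 2*(-1)*conj(-1) + 2*(-1)*conj(1) + 2*(-1)*conj(-1) + 2*(-1)*conj(1) + 5*(0)*conj(-1) + 5*(0)*conj(1)]
      = (1/20)[(4) + (-4) + (2) + (-2) + (2) + (-2) + (0) + (0)] = 0/20 = 0
  <chi_6*chi_8, chi_5> = (1/20)[1*(4)*conj(2) + 1*(4)*conj(-2) + 2*(-1)*conj(1/2 + sqrt(5)/2) + 2*(-1)*conj(-1/2 + sqrt(5)/2) + 2*(-1)*conj(1/2 - sqrt(5)/2) + 2*(-1)*conj(-sqrt(5)/2 - 1/2) + 5*(0)*conj(0) + 5*(0)*conj(0)]
      = (1/20)[(8) + (-8) + (-sqrt(5) - 1) + (1 - sqrt(5)) + (-1 + sqrt(5)) + (1 + sqrt(5)) + (0) + (0)] = 0/20 = 0
  <chi_6*chi_8, chi_6> = (1/20)[1*(4)*conj(2) + 1*(4)*conj(2) + 2*(-1)*conj(-1/2 + sqrt(5)/2) + 2*(-1)*conj(-sqrt(5)/2 - 1/2) + 2*(-1)*conj(-sqrt(5)/2 - 1/2) + 2*(-1)*conj(-1/2 + sqrt(5)/2) + 5*(0)*conj(0) + 5*(0)*conj(0)]
      = (1/20)[(8) + (8) + (1 - sqrt(5)) + (1 + sqrt(5)) + (1 + sqrt(5)) + (1 - sqrt(5)) + (0) + (0)] = 20/20 = 1
  <chi_6*chi_8, chi_7> = (1/20)[1*(4)*conj(2) + 1*(4)*conj(-2) + 2*(-1)*conj(1/2 - sqrt(5)/2) + 2*(-1)*conj(-sqrt(5)/2 - 1/2) + 2*(-1)*conj(1/2 + sqrt(5)/2) + 2*(-1)*conj(-1/2 + sqrt(5)/2) + 5*(0)*conj(0) + 5*(0)*conj(0)]
      = (1/20)[(8) + (-8) + (-1 + sqrt(5)) + (1 + sqrt(5)) + (-sqrt(5) - 1) + (1 - sqrt(5)) + (0) + (0)] = 0/20 = 0
  <chi_6*chi_8, chi_8> = (1/20)[1*(4)*conj(2) + 1*(4)*conj(2) + 2*(-1)*conj(-sqrt(5)/2 - 1/2) + 2*(-1)*conj(-1/2 + sqrt(5)/2) + 2*(-1)*conj(-1/2 + sqrt(5)/2) + 2*(-1)*conj(-sqrt(5)/2 - 1/2) + 5*(0)*conj(0) + 5*(0)*conj(0)]
      = (1/20)[(8) + (8) + (1 + sqrt(5)) + (1 - sqrt(5)) + (1 - sqrt(5)) + (1 + sqrt(5)) + (0) + (0)] = 20/20 = 1
Hence the multiplicities are chi_6: 1, chi_8: 1. Dimension check: dim(chi_6)*dim(chi_8) = 2*2 = 4 and sum (mult * dim) = 1*2 + 1*2 = 4.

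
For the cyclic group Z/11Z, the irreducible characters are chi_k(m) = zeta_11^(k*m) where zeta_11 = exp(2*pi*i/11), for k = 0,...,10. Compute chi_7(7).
chi_7(7) = zeta_11^49 = exp(10*I*pi/11)

Explanation: chi_7(7) = zeta_11^(7*7) = zeta_11^49. Since zeta_11^11 = 1, this equals zeta_11^5 = exp(2*pi*i*5/11) = exp(10*I*pi/11).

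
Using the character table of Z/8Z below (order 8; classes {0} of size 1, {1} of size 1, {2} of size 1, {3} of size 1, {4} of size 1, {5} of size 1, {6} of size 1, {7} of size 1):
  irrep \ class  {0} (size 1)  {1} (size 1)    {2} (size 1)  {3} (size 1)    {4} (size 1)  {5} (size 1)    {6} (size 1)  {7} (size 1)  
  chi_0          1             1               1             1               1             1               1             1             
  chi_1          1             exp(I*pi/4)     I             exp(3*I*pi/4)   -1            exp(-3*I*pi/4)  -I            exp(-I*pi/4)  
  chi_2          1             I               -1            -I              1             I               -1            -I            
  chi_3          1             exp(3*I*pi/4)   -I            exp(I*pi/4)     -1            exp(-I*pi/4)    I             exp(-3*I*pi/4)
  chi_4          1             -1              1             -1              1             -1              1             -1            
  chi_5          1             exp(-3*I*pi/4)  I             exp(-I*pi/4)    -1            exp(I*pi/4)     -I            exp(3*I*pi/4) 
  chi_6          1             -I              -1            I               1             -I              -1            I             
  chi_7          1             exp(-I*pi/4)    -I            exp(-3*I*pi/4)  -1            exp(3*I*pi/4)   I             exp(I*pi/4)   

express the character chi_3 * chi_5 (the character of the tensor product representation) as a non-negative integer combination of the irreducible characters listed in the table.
chi_3 tensor chi_5 = chi_0 (all other irreducibles have multiplicity 0).

Explanation: The character of a tensor product is the pointwise product (chi_3 * chi_5)(C) = chi_3(C) * chi_5(C):
  {0}: (1)*(1), {1}: (exp(3*I*pi/4))*(exp(-3*I*pi/4)), {2}: (-I)*(I), {3}: (exp(I*pi/4))*(exp(-I*pi/4)), {4}: (-1)*(-1), {5}: (exp(-I*pi/4))*(exp(I*pi/4)), {6}: (I)*(-I), {7}: (exp(-3*I*pi/4))*(exp(3*I*pi/4))
so (chi_3 * chi_5) takes values
  {0} -> 1, {1} -> 1, {2} -> 1, {3} -> 1, {4} -> 1, {5} -> 1, {6} -> 1, {7} -> 1.
Now take the inner product of this character with each irreducible chi from the table, <chi_3*chi_5, chi> = (1/8) sum_C |C| (chi_3*chi_5)(C) conj(chi(C)):
  <chi_3*chi_5, chi_0> = (1/8)[1*(1)*conj(1) + 1*(1)*conj(1) + 1*(1)*conj(1) + 1*(1)*conj(1) + 1*(1)*conj(1) + 1*(1)*conj(1) + 1*(1)*conj(1) + 1*(1)*conj(1)]
      = (1/8)[(1) + (1) + (1) + (1) + (1) + (1) + (1) + (1)] = 8/8 = 1
  <chi_3*chi_5, chi_1> = (1/8)[1*(1)*conj(1) + 1*(1)*conj(exp(I*pi/4)) + 1*(1)*conj(I) + 1*(1)*conj(exp(3*I*pi/4)) + 1*(1)*conj(-1) + 1*(1)*conj(exp(-3*I*pi/4)) + 1*(1)*conj(-I) + 1*(1)*conj(exp(-I*pi/4))]
      = (1/8)[(1) + (exp(-I*pi/4)) + (-I) + (exp(-3*I*pi/4)) + (-1) + (exp(3*I*pi/4)) + (I) + (exp(I*pi/4))] = 0/8 = 0
  <chi_3*chi_5, chi_2> = (1/8)[1*(1)*conj(1) + 1*(1)*conj(I) + 1*(1)*conj(-1) + 1*(1)*conj(-I) + 1*(1)*conj(1) + 1*(1)*conj(I) + 1*(1)*conj(-1) + 1*(1)*conj(-I)]
      = (1/8)[(1) + (-I) + (-1) + (I) + (1) + (-I) + (-1) + (I)] = 0/8 = 0
  <chi_3*chi_5, chi_3> = (1/8)[1*(1)*conj(1) + 1*(1)*conj(exp(3*I*pi/4)) + 1*(1)*conj(-I) + 1*(1)*conj(exp(I*pi/4)) + 1*(1)*conj(-1) + 1*(1)*conj(exp(-I*pi/4)) + 1*(1)*conj(I) + 1*(1)*conj(exp(-3*I*pi/4))]
      = (1/8)[(1) + (exp(-3*I*pi/4)) + (I) + (exp(-I*pi/4)) + (-1) + (exp(I*pi/4)) + (-I) + (exp(3*I*pi/4))] = 0/8 = 0
  <chi_3*chi_5, chi_4> = (1/8)[1*(1)*conj(1) + 1*(1)*conj(-1) + 1*(1)*conj(1) + 1*(1)*conj(-1) + 1*(1)*conj(1) + 1*(1)*conj(-1) + 1*(1)*conj(1) + 1*(1)*conj(-1)]
      = (1/8)[(1) + (-1) + (1) + (-1) + (1) + (-1) + (1) + (-1)] = 0/8 = 0
  <chi_3*chi_5, chi_5> = (1/8)[1*(1)*conj(1) + 1*(1)*conj(exp(-3*I*pi/4)) + 1*(1)*conj(I) + 1*(1)*conj(exp(-I*pi/4)) + 1*(1)*conj(-1) + 1*(1)*conj(exp(I*pi/4)) + 1*(1)*conj(-I) + 1*(1)*conj(exp(3*I*pi/4))]
      = (1/8)[(1) + (exp(3*I*pi/4)) + (-I) + (exp(I*pi/4)) + (-1) + (exp(-I*pi/4)) + (I) + (exp(-3*I*pi/4))] = 0/8 = 0
  <chi_3*chi_5, chi_6> = (1/8)[1*(1)*conj(1) + 1*(1)*conj(-I) + 1*(1)*conj(-1) + 1*(1)*conj(I) + 1*(1)*conj(1) + 1*(1)*conj(-I) + 1*(1)*conj(-1) + 1*(1)*conj(I)]
      = (1/8)[(1) + (I) + (-1) + (-I) + (1) + (I) + (-1) + (-I)] = 0/8 = 0
  <chi_3*chi_5, chi_7> = (1/8)[1*(1)*conj(1) + 1*(1)*conj(exp(-I*pi/4)) + 1*(1)*conj(-I) + 1*(1)*conj(exp(-3*I*pi/4)) + 1*(1)*conj(-1) + 1*(1)*conj(exp(3*I*pi/4)) + 1*(1)*conj(I) + 1*(1)*conj(exp(I*pi/4))]
      = (1/8)[(1) + (exp(I*pi/4)) + (I) + (exp(3*I*pi/4)) + (-1) + (exp(-3*I*pi/4)) + (-I) + (exp(-I*pi/4))] = 0/8 = 0
(Exp terms are combined using exp(i*s)*conj(exp(i*t)) = exp(i*(s-t)), and sums of them are collapsed using the identity that for every m > 1 the m distinct m-th roots of unity sum to 0, e.g. 1 + exp(2*I*pi/3) + exp(-2*I*pi/3) = 0.)
Hence the multiplicities are chi_0: 1. Dimension check: dim(chi_3)*dim(chi_5) = 1*1 = 1 and sum (mult * dim) = 1*1 = 1.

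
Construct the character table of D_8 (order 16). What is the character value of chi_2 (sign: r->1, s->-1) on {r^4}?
Conjugacy classes: {e} of size 1, {r^4} of size 1, {r^1, r^7} of size 2, {r^2, r^6} of size 2, {r^3, r^5} of size 2, {s, sr^2, ...} of size 4, {sr, sr^3, ...} of size 4.
Character table:
  irrep \ class              {e} (size 1)  {r^4} (size 1)  {r^1, r^7} (size 2)  {r^2, r^6} (size 2)  {r^3, r^5} (size 2)  {s, sr^2, ...} (size 4)  {sr, sr^3, ...} (size 4)
  chi_1 (triv)               1             1               1                    1                    1                    1                        1                       
  chi_2 (sign: r->1, s->-1)  1             1               1                    1                    1                    -1                       -1                      
  chi_3 (r->-1, s->1)        1             1               -1                   1                    -1                   1                        -1                      
  chi_4 (r->-1, s->-1)       1             1               -1                   1                    -1                   -1                       1                       
  chi_5 (2d, j=1)            2             -2              sqrt(2)              0                    -sqrt(2)             0                        0                       
  chi_6 (2d, j=2)            2             2               0                    -2                   0                    0                        0                       
  chi_7 (2d, j=3)            2             -2              -sqrt(2)             0                    sqrt(2)              0                        0                       

Spot check: chi_2 (sign: r->1, s->-1) on {r^4} = 1.

Derivation: D_8 has order 2*8 = 16 with 7 conjugacy classes, hence 7 irreducibles. Sum of squared dims 1 + 1 + 1 + 1 + 4 + 4 + 4 = 16 = |G|. Linear characters come from the abelianisation; the 2-dimensional irreps have character r^k -> 2*cos(2*pi*j*k/8), reflections -> 0.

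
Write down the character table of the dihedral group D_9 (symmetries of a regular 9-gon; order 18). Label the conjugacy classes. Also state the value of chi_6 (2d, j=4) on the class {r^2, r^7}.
Conjugacy classes: {e} of size 1, {r^1, r^8} of size 2, {r^2, r^7} of size 2, {r^3, r^6} of size 2, {r^4, r^5} of size 2, {s, sr, ..., sr^8} of size 9.
Character table:
  irrep \ class              {e} (size 1)  {r^1, r^8} (size 2)  {r^2, r^7} (size 2)  {r^3, r^6} (size 2)  {r^4, r^5} (size 2)  {s, sr, ..., sr^8} (size 9)
  chi_1 (triv)               1             1                    1                    1                    1                    1                          
  chi_2 (sign: r->1, s->-1)  1             1                    1                    1                    1                    -1                         
  chi_3 (2d, j=1)            2             2*cos(2*pi/9)        2*cos(4*pi/9)        -1                   -2*cos(pi/9)         0                          
  chi_4 (2d, j=2)            2             2*cos(4*pi/9)        -2*cos(pi/9)         -1                   2*cos(2*pi/9)        0                          
  chi_5 (2d, j=3)            2             -1                   -1                   2                    -1                   0                          
  chi_6 (2d, j=4)            2             -2*cos(pi/9)         2*cos(2*pi/9)        -1                   2*cos(4*pi/9)        0                          

Spot check: chi_6 (2d, j=4) on {r^2, r^7} = 2*cos(2*pi/9).

Argument: D_9 has order 2*9 = 18 with 6 conjugacy classes, hence 6 irreducibles. Sum of squared dims 1 + 1 + 4 + 4 + 4 + 4 = 18 = |G|. Linear characters come from the abelianisation; the 2-dimensional irreps have character r^k -> 2*cos(2*pi*j*k/9), reflections -> 0.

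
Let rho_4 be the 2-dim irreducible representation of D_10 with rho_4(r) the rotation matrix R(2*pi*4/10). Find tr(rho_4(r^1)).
chi_{rho_4}(r^1) = 2*cos(2*pi*4*1/10) = -sqrt(5)/2 - 1/2

Working: rho_4(r^1) is rotation by angle 2*pi*4*1/10, whose trace is 2*cos(2*pi*4*1/10) = -sqrt(5)/2 - 1/2.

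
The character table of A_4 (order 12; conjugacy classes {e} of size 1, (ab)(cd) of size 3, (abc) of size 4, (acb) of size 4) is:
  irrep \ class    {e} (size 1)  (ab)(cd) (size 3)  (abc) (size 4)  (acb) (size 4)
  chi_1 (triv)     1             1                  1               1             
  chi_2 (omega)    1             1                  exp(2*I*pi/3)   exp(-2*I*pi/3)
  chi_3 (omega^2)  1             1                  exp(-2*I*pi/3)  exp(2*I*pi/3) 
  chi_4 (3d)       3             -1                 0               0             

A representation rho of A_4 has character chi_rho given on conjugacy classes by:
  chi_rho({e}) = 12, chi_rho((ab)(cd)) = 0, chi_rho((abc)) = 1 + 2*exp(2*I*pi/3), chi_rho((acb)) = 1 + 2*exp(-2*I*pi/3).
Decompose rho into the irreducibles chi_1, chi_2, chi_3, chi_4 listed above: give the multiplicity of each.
Multiplicities: chi_1: 1, chi_2: 2, chi_3: 0, chi_4: 3.

Proof sketch: Use <chi_rho, chi> = (1/|G|) sum_C |C| * chi_rho(C) * conj(chi(C)) with |G| = 12 for each irreducible chi in the table:
  <chi_rho, chi_1> = (1/12)[1*(12)*conj(1) + 3*(0)*conj(1) + 4*(1 + 2*exp(2*I*pi/3))*conj(1) + 4*(1 + 2*exp(-2*I*pi/3))*conj(1)]
      = (1/12)[(12) + (0) + (4 + 8*exp(2*I*pi/3)) + (4 + 8*exp(-2*I*pi/3))] = 12/12 = 1
  <chi_rho, chi_2> = (1/12)[1*(12)*conj(1) + 3*(0)*conj(1) + 4*(1 + 2*exp(2*I*pi/3))*conj(exp(2*I*pi/3)) + 4*(1 + 2*exp(-2*I*pi/3))*conj(exp(-2*I*pi/3))]
      = (1/12)[(12) + (0) + (8 + 4*exp(-2*I*pi/3)) + (8 + 4*exp(2*I*pi/3))] = 24/12 = 2
  <chi_rho, chi_3> = (1/12)[1*(12)*conj(1) + 3*(0)*conj(1) + 4*(1 + 2*exp(2*I*pi/3))*conj(exp(-2*I*pi/3)) + 4*(1 + 2*exp(-2*I*pi/3))*conj(exp(2*I*pi/3))]
      = (1/12)[(12) + (0) + (8*exp(-2*I*pi/3) + 4*exp(2*I*pi/3)) + (4*exp(-2*I*pi/3) + 8*exp(2*I*pi/3))] = 0/12 = 0
  <chi_rho, chi_4> = (1/12)[1*(12)*conj(3) + 3*(0)*conj(-1) + 4*(1 + 2*exp(2*I*pi/3))*conj(0) + 4*(1 + 2*exp(-2*I*pi/3))*conj(0)]
      = (1/12)[(36) + (0) + (0) + (0)] = 36/12 = 3
(Exp terms are combined using exp(i*s)*conj(exp(i*t)) = exp(i*(s-t)), and sums of them are collapsed using the identity that for every m > 1 the m distinct m-th roots of unity sum to 0, e.g. 1 + exp(2*I*pi/3) + exp(-2*I*pi/3) = 0.)
Dimension check: dim(rho) = sum (mult * dim) = 1*1 + 2*1 + 0*1 + 3*3 = 12 = chi_rho(e) = 12.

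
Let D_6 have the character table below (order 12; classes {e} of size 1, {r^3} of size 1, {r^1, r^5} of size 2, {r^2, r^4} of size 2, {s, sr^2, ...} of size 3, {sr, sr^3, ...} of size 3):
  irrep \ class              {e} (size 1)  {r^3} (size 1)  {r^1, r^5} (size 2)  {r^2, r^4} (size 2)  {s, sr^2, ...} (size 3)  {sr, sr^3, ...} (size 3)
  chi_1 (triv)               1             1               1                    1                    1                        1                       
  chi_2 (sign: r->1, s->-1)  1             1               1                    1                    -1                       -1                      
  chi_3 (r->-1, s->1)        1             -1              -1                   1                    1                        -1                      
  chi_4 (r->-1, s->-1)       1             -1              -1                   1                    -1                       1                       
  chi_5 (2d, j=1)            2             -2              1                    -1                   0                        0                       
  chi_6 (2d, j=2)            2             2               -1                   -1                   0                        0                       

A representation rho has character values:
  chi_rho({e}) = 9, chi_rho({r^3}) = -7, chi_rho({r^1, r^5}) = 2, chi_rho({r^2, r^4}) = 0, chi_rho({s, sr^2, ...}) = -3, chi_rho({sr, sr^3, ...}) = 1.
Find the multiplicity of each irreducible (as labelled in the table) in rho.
Multiplicities: chi_1: 0, chi_2: 1, chi_3: 0, chi_4: 2, chi_5: 3, chi_6: 0.

Why: Use <chi_rho, chi> = (1/|G|) sum_C |C| * chi_rho(C) * conj(chi(C)) with |G| = 12 for each irreducible chi in the table:
  <chi_rho, chi_1> = (1/12)[1*(9)*conj(1) + 1*(-7)*conj(1) + 2*(2)*conj(1) + 2*(0)*conj(1) + 3*(-3)*conj(1) + 3*(1)*conj(1)]
      = (1/12)[(9) + (-7) + (4) + (0) + (-9) + (3)] = 0/12 = 0
  <chi_rho, chi_2> = (1/12)[1*(9)*conj(1) + 1*(-7)*conj(1) + 2*(2)*conj(1) + 2*(0)*conj(1) + 3*(-3)*conj(-1) + 3*(1)*conj(-1)]
      = (1/12)[(9) + (-7) + (4) + (0) + (9) + (-3)] = 12/12 = 1
  <chi_rho, chi_3> = (1/12)[1*(9)*conj(1) + 1*(-7)*conj(-1) + 2*(2)*conj(-1) + 2*(0)*conj(1) + 3*(-3)*conj(1) + 3*(1)*conj(-1)]
      = (1/12)[(9) + (7) + (-4) + (0) + (-9) + (-3)] = 0/12 = 0
  <chi_rho, chi_4> = (1/12)[1*(9)*conj(1) + 1*(-7)*conj(-1) + 2*(2)*conj(-1) + 2*(0)*conj(1) + 3*(-3)*conj(-1) + 3*(1)*conj(1)]
      = (1/12)[(9) + (7) + (-4) + (0) + (9) + (3)] = 24/12 = 2
  <chi_rho, chi_5> = (1/12)[1*(9)*conj(2) + 1*(-7)*conj(-2) + 2*(2)*conj(1) + 2*(0)*conj(-1) + 3*(-3)*conj(0) + 3*(1)*conj(0)]
      = (1/12)[(18) + (14) + (4) + (0) + (0) + (0)] = 36/12 = 3
  <chi_rho, chi_6> = (1/12)[1*(9)*conj(2) + 1*(-7)*conj(2) + 2*(2)*conj(-1) + 2*(0)*conj(-1) + 3*(-3)*conj(0) + 3*(1)*conj(0)]
      = (1/12)[(18) + (-14) + (-4) + (0) + (0) + (0)] = 0/12 = 0
Dimension check: dim(rho) = sum (mult * dim) = 0*1 + 1*1 + 0*1 + 2*1 + 3*2 + 0*2 = 9 = chi_rho(e) = 9.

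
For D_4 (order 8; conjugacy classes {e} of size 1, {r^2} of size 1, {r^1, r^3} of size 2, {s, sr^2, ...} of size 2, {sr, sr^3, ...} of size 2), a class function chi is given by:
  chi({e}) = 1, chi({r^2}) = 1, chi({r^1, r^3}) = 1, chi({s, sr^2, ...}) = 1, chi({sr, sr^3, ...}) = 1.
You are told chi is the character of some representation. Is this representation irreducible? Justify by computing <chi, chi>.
Irreducible: <chi, chi> = 1.

Explanation: <chi, chi> = (1/|G|) sum_C |C| * |chi(C)|^2 = (1/8)[1*|1|^2 + 1*|1|^2 + 2*|1|^2 + 2*|1|^2 + 2*|1|^2]
  = (1/8)[(1) + (1) + (2) + (2) + (2)] = 8/8 = 1.
A character is irreducible iff <chi, chi> = 1, so this representation is irreducible.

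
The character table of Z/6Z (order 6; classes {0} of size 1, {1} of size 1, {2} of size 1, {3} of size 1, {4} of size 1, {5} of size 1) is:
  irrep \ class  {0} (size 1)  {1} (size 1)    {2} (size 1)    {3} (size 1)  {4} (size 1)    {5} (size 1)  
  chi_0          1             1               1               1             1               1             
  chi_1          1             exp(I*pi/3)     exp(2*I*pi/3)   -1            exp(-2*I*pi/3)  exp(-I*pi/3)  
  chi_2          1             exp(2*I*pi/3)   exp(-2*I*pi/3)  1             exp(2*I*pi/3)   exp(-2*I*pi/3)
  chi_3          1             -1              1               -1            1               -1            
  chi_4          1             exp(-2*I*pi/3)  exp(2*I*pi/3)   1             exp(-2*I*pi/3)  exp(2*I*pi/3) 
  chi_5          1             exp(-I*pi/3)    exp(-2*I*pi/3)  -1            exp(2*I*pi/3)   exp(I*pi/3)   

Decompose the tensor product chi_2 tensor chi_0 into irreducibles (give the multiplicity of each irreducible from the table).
chi_2 tensor chi_0 = chi_2 (all other irreducibles have multiplicity 0).

Reasoning: The character of a tensor product is the pointwise product (chi_2 * chi_0)(C) = chi_2(C) * chi_0(C):
  {0}: (1)*(1), {1}: (exp(2*I*pi/3))*(1), {2}: (exp(-2*I*pi/3))*(1), {3}: (1)*(1), {4}: (exp(2*I*pi/3))*(1), {5}: (exp(-2*I*pi/3))*(1)
so (chi_2 * chi_0) takes values
  {0} -> 1, {1} -> exp(2*I*pi/3), {2} -> exp(-2*I*pi/3), {3} -> 1, {4} -> exp(2*I*pi/3), {5} -> exp(-2*I*pi/3).
Now take the inner product of this character with each irreducible chi from the table, <chi_2*chi_0, chi> = (1/6) sum_C |C| (chi_2*chi_0)(C) conj(chi(C)):
  <chi_2*chi_0, chi_0> = (1/6)[1*(1)*conj(1) + 1*(exp(2*I*pi/3))*conj(1) + 1*(exp(-2*I*pi/3))*conj(1) + 1*(1)*conj(1) + 1*(exp(2*I*pi/3))*conj(1) + 1*(exp(-2*I*pi/3))*conj(1)]
      = (1/6)[(1) + (exp(2*I*pi/3)) + (exp(-2*I*pi/3)) + (1) + (exp(2*I*pi/3)) + (exp(-2*I*pi/3))] = 0/6 = 0
  <chi_2*chi_0, chi_1> = (1/6)[1*(1)*conj(1) + 1*(exp(2*I*pi/3))*conj(exp(I*pi/3)) + 1*(exp(-2*I*pi/3))*conj(exp(2*I*pi/3)) + 1*(1)*conj(-1) + 1*(exp(2*I*pi/3))*conj(exp(-2*I*pi/3)) + 1*(exp(-2*I*pi/3))*conj(exp(-I*pi/3))]
      = (1/6)[(1) + (exp(I*pi/3)) + (exp(2*I*pi/3)) + (-1) + (exp(-2*I*pi/3)) + (exp(-I*pi/3))] = 0/6 = 0
  <chi_2*chi_0, chi_2> = (1/6)[1*(1)*conj(1) + 1*(exp(2*I*pi/3))*conj(exp(2*I*pi/3)) + 1*(exp(-2*I*pi/3))*conj(exp(-2*I*pi/3)) + 1*(1)*conj(1) + 1*(exp(2*I*pi/3))*conj(exp(2*I*pi/3)) + 1*(exp(-2*I*pi/3))*conj(exp(-2*I*pi/3))]
      = (1/6)[(1) + (1) + (1) + (1) + (1) + (1)] = 6/6 = 1
  <chi_2*chi_0, chi_3> = (1/6)[1*(1)*conj(1) + 1*(exp(2*I*pi/3))*conj(-1) + 1*(exp(-2*I*pi/3))*conj(1) + 1*(1)*conj(-1) + 1*(exp(2*I*pi/3))*conj(1) + 1*(exp(-2*I*pi/3))*conj(-1)]
      = (1/6)[(1) + (-exp(2*I*pi/3)) + (exp(-2*I*pi/3)) + (-1) + (exp(2*I*pi/3)) + (-exp(-2*I*pi/3))] = 0/6 = 0
  <chi_2*chi_0, chi_4> = (1/6)[1*(1)*conj(1) + 1*(exp(2*I*pi/3))*conj(exp(-2*I*pi/3)) + 1*(exp(-2*I*pi/3))*conj(exp(2*I*pi/3)) + 1*(1)*conj(1) + 1*(exp(2*I*pi/3))*conj(exp(-2*I*pi/3)) + 1*(exp(-2*I*pi/3))*conj(exp(2*I*pi/3))]
      = (1/6)[(1) + (exp(-2*I*pi/3)) + (exp(2*I*pi/3)) + (1) + (exp(-2*I*pi/3)) + (exp(2*I*pi/3))] = 0/6 = 0
  <chi_2*chi_0, chi_5> = (1/6)[1*(1)*conj(1) + 1*(exp(2*I*pi/3))*conj(exp(-I*pi/3)) + 1*(exp(-2*I*pi/3))*conj(exp(-2*I*pi/3)) + 1*(1)*conj(-1) + 1*(exp(2*I*pi/3))*conj(exp(2*I*pi/3)) + 1*(exp(-2*I*pi/3))*conj(exp(I*pi/3))]
      = (1/6)[(1) + (-1) + (1) + (-1) + (1) + (-1)] = 0/6 = 0
(Exp terms are combined using exp(i*s)*conj(exp(i*t)) = exp(i*(s-t)), and sums of them are collapsed using the identity that for every m > 1 the m distinct m-th roots of unity sum to 0, e.g. 1 + exp(2*I*pi/3) + exp(-2*I*pi/3) = 0.)
Hence the multiplicities are chi_2: 1. Dimension check: dim(chi_2)*dim(chi_0) = 1*1 = 1 and sum (mult * dim) = 1*1 = 1.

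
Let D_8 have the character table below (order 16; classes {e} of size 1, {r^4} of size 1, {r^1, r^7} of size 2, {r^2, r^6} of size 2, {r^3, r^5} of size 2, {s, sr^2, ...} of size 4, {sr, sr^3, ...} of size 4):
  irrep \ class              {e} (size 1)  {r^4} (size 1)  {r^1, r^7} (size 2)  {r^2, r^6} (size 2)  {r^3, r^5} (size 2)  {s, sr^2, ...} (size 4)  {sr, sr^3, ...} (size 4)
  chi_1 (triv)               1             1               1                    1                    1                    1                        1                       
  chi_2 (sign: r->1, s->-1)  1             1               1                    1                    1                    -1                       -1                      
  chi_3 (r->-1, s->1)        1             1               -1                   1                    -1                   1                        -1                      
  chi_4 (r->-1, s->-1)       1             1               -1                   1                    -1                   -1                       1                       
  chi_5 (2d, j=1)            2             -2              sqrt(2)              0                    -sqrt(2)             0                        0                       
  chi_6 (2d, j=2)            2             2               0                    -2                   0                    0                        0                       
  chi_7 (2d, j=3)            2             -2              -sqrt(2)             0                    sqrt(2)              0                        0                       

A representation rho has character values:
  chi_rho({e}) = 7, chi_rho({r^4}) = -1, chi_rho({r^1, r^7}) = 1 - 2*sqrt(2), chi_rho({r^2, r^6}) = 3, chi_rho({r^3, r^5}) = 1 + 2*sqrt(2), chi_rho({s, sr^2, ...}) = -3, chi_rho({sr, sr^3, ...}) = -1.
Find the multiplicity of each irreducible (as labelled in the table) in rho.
Multiplicities: chi_1: 0, chi_2: 2, chi_3: 0, chi_4: 1, chi_5: 0, chi_6: 0, chi_7: 2.

Explanation: Use <chi_rho, chi> = (1/|G|) sum_C |C| * chi_rho(C) * conj(chi(C)) with |G| = 16 for each irreducible chi in the table:
  <chi_rho, chi_1> = (1/16)[1*(7)*conj(1) + 1*(-1)*conj(1) + 2*(1 - 2*sqrt(2))*conj(1) + 2*(3)*conj(1) + 2*(1 + 2*sqrt(2))*conj(1) + 4*(-3)*conj(1) + 4*(-1)*conj(1)]
      = (1/16)[(7) + (-1) + (2 - 4*sqrt(2)) + (6) + (2 + 4*sqrt(2)) + (-12) + (-4)] = 0/16 = 0
  <chi_rho, chi_2> = (1/16)[1*(7)*conj(1) + 1*(-1)*conj(1) + 2*(1 - 2*sqrt(2))*conj(1) + 2*(3)*conj(1) + 2*(1 + 2*sqrt(2))*conj(1) + 4*(-3)*conj(-1) + 4*(-1)*conj(-1)]
      = (1/16)[(7) + (-1) + (2 - 4*sqrt(2)) + (6) + (2 + 4*sqrt(2)) + (12) + (4)] = 32/16 = 2
  <chi_rho, chi_3> = (1/16)[1*(7)*conj(1) + 1*(-1)*conj(1) + 2*(1 - 2*sqrt(2))*conj(-1) + 2*(3)*conj(1) + 2*(1 + 2*sqrt(2))*conj(-1) + 4*(-3)*conj(1) + 4*(-1)*conj(-1)]
      = (1/16)[(7) + (-1) + (-2 + 4*sqrt(2)) + (6) + (-4*sqrt(2) - 2) + (-12) + (4)] = 0/16 = 0
  <chi_rho, chi_4> = (1/16)[1*(7)*conj(1) + 1*(-1)*conj(1) + 2*(1 - 2*sqrt(2))*conj(-1) + 2*(3)*conj(1) + 2*(1 + 2*sqrt(2))*conj(-1) + 4*(-3)*conj(-1) + 4*(-1)*conj(1)]
      = (1/16)[(7) + (-1) + (-2 + 4*sqrt(2)) + (6) + (-4*sqrt(2) - 2) + (12) + (-4)] = 16/16 = 1
  <chi_rho, chi_5> = (1/16)[1*(7)*conj(2) + 1*(-1)*conj(-2) + 2*(1 - 2*sqrt(2))*conj(sqrt(2)) + 2*(3)*conj(0) + 2*(1 + 2*sqrt(2))*conj(-sqrt(2)) + 4*(-3)*conj(0) + 4*(-1)*conj(0)]
      = (1/16)[(14) + (2) + (-8 + 2*sqrt(2)) + (0) + (-8 - 2*sqrt(2)) + (0) + (0)] = 0/16 = 0
  <chi_rho, chi_6> = (1/16)[1*(7)*conj(2) + 1*(-1)*conj(2) + 2*(1 - 2*sqrt(2))*conj(0) + 2*(3)*conj(-2) + 2*(1 + 2*sqrt(2))*conj(0) + 4*(-3)*conj(0) + 4*(-1)*conj(0)]
      = (1/16)[(14) + (-2) + (0) + (-12) + (0) + (0) + (0)] = 0/16 = 0
  <chi_rho, chi_7> = (1/16)[1*(7)*conj(2) + 1*(-1)*conj(-2) + 2*(1 - 2*sqrt(2))*conj(-sqrt(2)) + 2*(3)*conj(0) + 2*(1 + 2*sqrt(2))*conj(sqrt(2)) + 4*(-3)*conj(0) + 4*(-1)*conj(0)]
      = (1/16)[(14) + (2) + (8 - 2*sqrt(2)) + (0) + (2*sqrt(2) + 8) + (0) + (0)] = 32/16 = 2
Dimension check: dim(rho) = sum (mult * dim) = 0*1 + 2*1 + 0*1 + 1*1 + 0*2 + 0*2 + 2*2 = 7 = chi_rho(e) = 7.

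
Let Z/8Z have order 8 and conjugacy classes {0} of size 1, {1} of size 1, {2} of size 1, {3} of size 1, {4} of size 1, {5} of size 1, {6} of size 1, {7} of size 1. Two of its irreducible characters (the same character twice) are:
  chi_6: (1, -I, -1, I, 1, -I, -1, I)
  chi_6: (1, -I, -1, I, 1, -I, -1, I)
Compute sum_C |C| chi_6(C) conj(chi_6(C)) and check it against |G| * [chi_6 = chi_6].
Sum = 8 = |G| = 8; so <chi_6, chi_6> = 1 (norm-1 confirms irreducibility).

Argument: Compute term by term over conjugacy classes (|C| * chi_6(C) * conj(chi_6(C))):
  1*(1)*conj(1) + 1*(-I)*conj(-I) + 1*(-1)*conj(-1) + 1*(I)*conj(I) + 1*(1)*conj(1) + 1*(-I)*conj(-I) + 1*(-1)*conj(-1) + 1*(I)*conj(I)
  = (1) + (1) + (1) + (1) + (1) + (1) + (1) + (1)
  = 8.
(Exp terms are combined using exp(i*s)*conj(exp(i*t)) = exp(i*(s-t)), and sums of them are collapsed using the identity that for every m > 1 the m distinct m-th roots of unity sum to 0, e.g. 1 + exp(2*I*pi/3) + exp(-2*I*pi/3) = 0.)
Dividing by |G| = 8 gives 8/8 = 1, matching the row-orthogonality relation <chi_6, chi_6> = [chi_6 = chi_6].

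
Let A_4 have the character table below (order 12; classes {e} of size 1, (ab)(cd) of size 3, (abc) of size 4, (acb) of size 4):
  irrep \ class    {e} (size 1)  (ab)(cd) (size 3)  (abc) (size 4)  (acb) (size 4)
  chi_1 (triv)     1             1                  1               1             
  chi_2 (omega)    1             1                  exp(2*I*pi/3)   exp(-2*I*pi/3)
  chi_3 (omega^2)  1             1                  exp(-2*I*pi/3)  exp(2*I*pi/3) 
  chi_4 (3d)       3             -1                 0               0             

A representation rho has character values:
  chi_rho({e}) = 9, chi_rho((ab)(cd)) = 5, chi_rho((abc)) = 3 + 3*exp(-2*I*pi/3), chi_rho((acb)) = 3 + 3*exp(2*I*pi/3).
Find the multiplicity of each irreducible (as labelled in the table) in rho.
Multiplicities: chi_1: 3, chi_2: 0, chi_3: 3, chi_4: 1.

Justification: Use <chi_rho, chi> = (1/|G|) sum_C |C| * chi_rho(C) * conj(chi(C)) with |G| = 12 for each irreducible chi in the table:
  <chi_rho, chi_1> = (1/12)[1*(9)*conj(1) + 3*(5)*conj(1) + 4*(3 + 3*exp(-2*I*pi/3))*conj(1) + 4*(3 + 3*exp(2*I*pi/3))*conj(1)]
      = (1/12)[(9) + (15) + (12 + 12*exp(-2*I*pi/3)) + (12 + 12*exp(2*I*pi/3))] = 36/12 = 3
  <chi_rho, chi_2> = (1/12)[1*(9)*conj(1) + 3*(5)*conj(1) + 4*(3 + 3*exp(-2*I*pi/3))*conj(exp(2*I*pi/3)) + 4*(3 + 3*exp(2*I*pi/3))*conj(exp(-2*I*pi/3))]
      = (1/12)[(9) + (15) + (-12) + (-12)] = 0/12 = 0
  <chi_rho, chi_3> = (1/12)[1*(9)*conj(1) + 3*(5)*conj(1) + 4*(3 + 3*exp(-2*I*pi/3))*conj(exp(-2*I*pi/3)) + 4*(3 + 3*exp(2*I*pi/3))*conj(exp(2*I*pi/3))]
      = (1/12)[(9) + (15) + (12 + 12*exp(2*I*pi/3)) + (12 + 12*exp(-2*I*pi/3))] = 36/12 = 3
  <chi_rho, chi_4> = (1/12)[1*(9)*conj(3) + 3*(5)*conj(-1) + 4*(3 + 3*exp(-2*I*pi/3))*conj(0) + 4*(3 + 3*exp(2*I*pi/3))*conj(0)]
      = (1/12)[(27) + (-15) + (0) + (0)] = 12/12 = 1
(Exp terms are combined using exp(i*s)*conj(exp(i*t)) = exp(i*(s-t)), and sums of them are collapsed using the identity that for every m > 1 the m distinct m-th roots of unity sum to 0, e.g. 1 + exp(2*I*pi/3) + exp(-2*I*pi/3) = 0.)
Dimension check: dim(rho) = sum (mult * dim) = 3*1 + 0*1 + 3*1 + 1*3 = 9 = chi_rho(e) = 9.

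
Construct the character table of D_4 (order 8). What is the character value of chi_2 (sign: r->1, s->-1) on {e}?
Conjugacy classes: {e} of size 1, {r^2} of size 1, {r^1, r^3} of size 2, {s, sr^2, ...} of size 2, {sr, sr^3, ...} of size 2.
Character table:
  irrep \ class              {e} (size 1)  {r^2} (size 1)  {r^1, r^3} (size 2)  {s, sr^2, ...} (size 2)  {sr, sr^3, ...} (size 2)
  chi_1 (triv)               1             1               1                    1                        1                       
  chi_2 (sign: r->1, s->-1)  1             1               1                    -1                       -1                      
  chi_3 (r->-1, s->1)        1             1               -1                   1                        -1                      
  chi_4 (r->-1, s->-1)       1             1               -1                   -1                       1                       
  chi_5 (2d, j=1)            2             -2              0                    0                        0                       

Spot check: chi_2 (sign: r->1, s->-1) on {e} = 1.

Justification: D_4 has order 2*4 = 8 with 5 conjugacy classes, hence 5 irreducibles. Sum of squared dims 1 + 1 + 1 + 1 + 4 = 8 = |G|. Linear characters come from the abelianisation; the 2-dimensional irreps have character r^k -> 2*cos(2*pi*j*k/4), reflections -> 0.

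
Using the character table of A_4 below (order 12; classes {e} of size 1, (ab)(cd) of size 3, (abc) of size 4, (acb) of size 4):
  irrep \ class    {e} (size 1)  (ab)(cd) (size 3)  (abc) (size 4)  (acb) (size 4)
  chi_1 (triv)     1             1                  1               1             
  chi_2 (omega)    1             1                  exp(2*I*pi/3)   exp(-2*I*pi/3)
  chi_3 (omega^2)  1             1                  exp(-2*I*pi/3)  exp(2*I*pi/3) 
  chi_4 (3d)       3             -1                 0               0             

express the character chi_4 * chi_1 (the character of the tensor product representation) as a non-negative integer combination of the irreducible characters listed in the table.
chi_4 tensor chi_1 = chi_4 (all other irreducibles have multiplicity 0).

Derivation: The character of a tensor product is the pointwise product (chi_4 * chi_1)(C) = chi_4(C) * chi_1(C):
  {e}: (3)*(1), (ab)(cd): (-1)*(1), (abc): (0)*(1), (acb): (0)*(1)
so (chi_4 * chi_1) takes values
  {e} -> 3, (ab)(cd) -> -1, (abc) -> 0, (acb) -> 0.
Now take the inner product of this character with each irreducible chi from the table, <chi_4*chi_1, chi> = (1/12) sum_C |C| (chi_4*chi_1)(C) conj(chi(C)):
  <chi_4*chi_1, chi_1> = (1/12)[1*(3)*conj(1) + 3*(-1)*conj(1) + 4*(0)*conj(1) + 4*(0)*conj(1)]
      = (1/12)[(3) + (-3) + (0) + (0)] = 0/12 = 0
  <chi_4*chi_1, chi_2> = (1/12)[1*(3)*conj(1) + 3*(-1)*conj(1) + 4*(0)*conj(exp(2*I*pi/3)) + 4*(0)*conj(exp(-2*I*pi/3))]
      = (1/12)[(3) + (-3) + (0) + (0)] = 0/12 = 0
  <chi_4*chi_1, chi_3> = (1/12)[1*(3)*conj(1) + 3*(-1)*conj(1) + 4*(0)*conj(exp(-2*I*pi/3)) + 4*(0)*conj(exp(2*I*pi/3))]
      = (1/12)[(3) + (-3) + (0) + (0)] = 0/12 = 0
  <chi_4*chi_1, chi_4> = (1/12)[1*(3)*conj(3) + 3*(-1)*conj(-1) + 4*(0)*conj(0) + 4*(0)*conj(0)]
      = (1/12)[(9) + (3) + (0) + (0)] = 12/12 = 1
(Exp terms are combined using exp(i*s)*conj(exp(i*t)) = exp(i*(s-t)), and sums of them are collapsed using the identity that for every m > 1 the m distinct m-th roots of unity sum to 0, e.g. 1 + exp(2*I*pi/3) + exp(-2*I*pi/3) = 0.)
Hence the multiplicities are chi_4: 1. Dimension check: dim(chi_4)*dim(chi_1) = 3*1 = 3 and sum (mult * dim) = 1*3 = 3.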